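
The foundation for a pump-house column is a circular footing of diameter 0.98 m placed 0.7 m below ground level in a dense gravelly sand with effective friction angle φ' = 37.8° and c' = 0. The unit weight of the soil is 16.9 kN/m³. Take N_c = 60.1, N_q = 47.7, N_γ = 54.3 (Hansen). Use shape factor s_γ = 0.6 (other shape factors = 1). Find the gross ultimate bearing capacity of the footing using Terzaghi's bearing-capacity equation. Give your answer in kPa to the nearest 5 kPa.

q_ult ≈ 835 kPa

Effective surcharge at the founding depth q = γ·D_f = 16.9 × 0.7 = 11.83 kPa.
q_ult = q·N_q + 0.5·γ·B·N_γ·s_γ
     = 11.83 × 47.7 + 0.5 × 16.9 × 0.98 × 54.3 × 0.6
     = 564.29 + 269.79 = 834.09 kPa.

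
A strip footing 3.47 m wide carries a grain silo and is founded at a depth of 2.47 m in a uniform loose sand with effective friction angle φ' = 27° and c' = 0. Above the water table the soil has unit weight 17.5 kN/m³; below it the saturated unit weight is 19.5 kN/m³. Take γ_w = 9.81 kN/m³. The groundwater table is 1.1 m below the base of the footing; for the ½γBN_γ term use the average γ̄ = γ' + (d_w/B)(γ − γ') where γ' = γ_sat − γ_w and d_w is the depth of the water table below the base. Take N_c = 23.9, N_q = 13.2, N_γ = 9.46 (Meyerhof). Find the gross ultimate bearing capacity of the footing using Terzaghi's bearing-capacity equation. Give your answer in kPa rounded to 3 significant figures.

Effective surcharge at the founding depth q = γ·D_f = 17.5 × 2.47 = 43.225 kPa.
With d_w = 1.1 m < B, γ̄ = 9.69 + (1.1/3.47) × (17.5 − 9.69) = 12.166 kN/m³.
q_ult = q·N_q + 0.5·γ·B·N_γ
     = 43.225 × 13.2 + 0.5 × 12.166 × 3.47 × 9.46
     = 570.57 + 199.68 = 770.25 kPa.

q_ult ≈ 770 kPa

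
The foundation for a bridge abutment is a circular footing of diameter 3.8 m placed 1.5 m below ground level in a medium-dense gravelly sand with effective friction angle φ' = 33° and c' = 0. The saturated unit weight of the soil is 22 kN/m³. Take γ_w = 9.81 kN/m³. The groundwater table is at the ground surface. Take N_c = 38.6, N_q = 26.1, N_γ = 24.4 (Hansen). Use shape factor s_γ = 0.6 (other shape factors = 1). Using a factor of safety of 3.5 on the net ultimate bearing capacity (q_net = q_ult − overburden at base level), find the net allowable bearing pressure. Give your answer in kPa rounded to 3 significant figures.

Water table at ground surface, so effective unit weight γ' = 22 − 9.81 = 12.19 kN/m³ is used throughout; overburden q = 12.19 × 1.5 = 18.285 kPa; the same γ' applies in the ½γBN_γ term.
Surcharge term q·N_q = 18.285 × 26.1 = 477.24 kPa; self-weight term 0.5·γ·B·N_γ·s_γ = 0.5 × 12.19 × 3.8 × 24.4 × 0.6 = 339.08 kPa.
q_ult = 477.24 + 339.08 = 816.32 kPa.
q_net = 816.32 − 18.285 = 798.03 kPa.
q_all(net) = 798.03 / 3.5 = 228.01 kPa.

q_all(net) ≈ 228 kPa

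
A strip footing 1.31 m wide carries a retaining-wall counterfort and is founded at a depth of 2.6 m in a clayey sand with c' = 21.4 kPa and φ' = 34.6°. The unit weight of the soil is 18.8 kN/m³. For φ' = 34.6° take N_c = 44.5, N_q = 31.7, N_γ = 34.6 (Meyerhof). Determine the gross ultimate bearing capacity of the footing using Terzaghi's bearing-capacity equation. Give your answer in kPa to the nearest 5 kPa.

Overburden at base level: q = 18.8 × 2.6 = 48.88 kPa.
Cohesion term c·N_c = 21.4 × 44.5 = 952.3 kPa; surcharge term q·N_q = 48.88 × 31.7 = 1549.5 kPa; self-weight term 0.5·γ·B·N_γ = 0.5 × 18.8 × 1.31 × 34.6 = 426.06 kPa.
q_ult = 952.3 + 1549.5 + 426.06 = 2927.9 kPa.

q_ult ≈ 2930 kPa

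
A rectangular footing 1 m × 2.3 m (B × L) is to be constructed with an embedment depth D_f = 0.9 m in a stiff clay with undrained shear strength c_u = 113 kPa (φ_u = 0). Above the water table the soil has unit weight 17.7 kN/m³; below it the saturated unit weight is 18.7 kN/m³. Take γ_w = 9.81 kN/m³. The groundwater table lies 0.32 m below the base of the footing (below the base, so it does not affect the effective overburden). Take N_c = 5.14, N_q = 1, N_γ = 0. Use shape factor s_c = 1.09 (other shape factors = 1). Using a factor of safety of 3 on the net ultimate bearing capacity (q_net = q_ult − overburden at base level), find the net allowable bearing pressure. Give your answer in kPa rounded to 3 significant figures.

Effective surcharge at the founding depth q = γ·D_f = 17.7 × 0.9 = 15.93 kPa.
q_ult = c·N_c·s_c + q·N_q
     = 113 × 5.14 × 1.09 + 15.93 × 1
     = 633.09 + 15.93 = 649.02 kPa.
q_net = 649.02 − 15.93 = 633.09 kPa.
q_all(net) = 633.09 / 3 = 211.03 kPa.

q_all(net) ≈ 211 kPa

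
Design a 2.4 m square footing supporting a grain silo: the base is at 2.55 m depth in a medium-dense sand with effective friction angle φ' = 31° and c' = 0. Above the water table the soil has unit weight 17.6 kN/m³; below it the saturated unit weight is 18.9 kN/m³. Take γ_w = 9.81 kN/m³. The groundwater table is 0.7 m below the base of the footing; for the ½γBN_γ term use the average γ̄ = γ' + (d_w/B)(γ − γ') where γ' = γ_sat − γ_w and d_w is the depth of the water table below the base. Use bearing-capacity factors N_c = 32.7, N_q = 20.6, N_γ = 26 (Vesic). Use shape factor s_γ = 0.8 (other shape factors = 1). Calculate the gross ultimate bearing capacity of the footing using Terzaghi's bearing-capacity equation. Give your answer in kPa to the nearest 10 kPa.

Overburden at base level: q = 17.6 × 2.55 = 44.88 kPa.
The water table is 0.7 m below the base (< B = 2.4 m), so the ½γBN_γ term uses γ̄ = γ' + (d_w/B)(γ − γ') = 9.09 + (0.7/2.4)(17.6 − 9.09) = 11.572 kN/m³.
Surcharge term q·N_q = 44.88 × 20.6 = 924.53 kPa; self-weight term 0.5·γ·B·N_γ·s_γ = 0.5 × 11.572 × 2.4 × 26 × 0.8 = 288.84 kPa.
q_ult = 924.53 + 288.84 = 1213.4 kPa.

q_ult ≈ 1210 kPa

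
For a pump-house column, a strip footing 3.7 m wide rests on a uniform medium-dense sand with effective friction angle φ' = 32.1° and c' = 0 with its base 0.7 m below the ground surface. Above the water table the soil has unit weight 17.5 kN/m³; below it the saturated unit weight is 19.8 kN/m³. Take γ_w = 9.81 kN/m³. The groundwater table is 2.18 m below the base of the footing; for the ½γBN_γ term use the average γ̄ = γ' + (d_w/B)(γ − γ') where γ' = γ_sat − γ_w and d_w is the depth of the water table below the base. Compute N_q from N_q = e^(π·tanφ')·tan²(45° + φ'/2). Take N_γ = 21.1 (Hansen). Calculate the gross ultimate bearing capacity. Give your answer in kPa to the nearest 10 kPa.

tan32.1° = 0.6273, so N_q = e^(π×0.6273)·tan²(61.05°) = 7.176 × 3.268 = 23.45.
Overburden at base level: q = 17.5 × 0.7 = 12.25 kPa.
The water table is 2.18 m below the base (< B = 3.7 m), so the ½γBN_γ term uses γ̄ = γ' + (d_w/B)(γ − γ') = 9.99 + (2.18/3.7)(17.5 − 9.99) = 14.415 kN/m³.
Surcharge term q·N_q = 12.25 × 23.451 = 287.27 kPa; self-weight term 0.5·γ·B·N_γ = 0.5 × 14.415 × 3.7 × 21.1 = 562.68 kPa.
q_ult = 287.27 + 562.68 = 849.95 kPa.

q_ult ≈ 850 kPa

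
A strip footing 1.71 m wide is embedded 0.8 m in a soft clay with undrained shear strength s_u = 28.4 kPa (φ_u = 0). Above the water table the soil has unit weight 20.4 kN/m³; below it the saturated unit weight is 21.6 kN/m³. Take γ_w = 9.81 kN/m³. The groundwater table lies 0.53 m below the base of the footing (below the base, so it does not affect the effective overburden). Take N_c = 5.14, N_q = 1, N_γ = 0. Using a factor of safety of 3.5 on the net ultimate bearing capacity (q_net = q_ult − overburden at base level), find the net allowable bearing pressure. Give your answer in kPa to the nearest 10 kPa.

q_all(net) ≈ 40 kPa

Overburden at base level: q = 20.4 × 0.8 = 16.32 kPa.
Cohesion term c·N_c = 28.4 × 5.14 = 145.98 kPa; surcharge term q·N_q = 16.32 × 1 = 16.32 kPa.
q_ult = 145.98 + 16.32 = 162.3 kPa.
q_net = 162.3 − 16.32 = 145.98 kPa.
q_all(net) = 145.98 / 3.5 = 41.707 kPa.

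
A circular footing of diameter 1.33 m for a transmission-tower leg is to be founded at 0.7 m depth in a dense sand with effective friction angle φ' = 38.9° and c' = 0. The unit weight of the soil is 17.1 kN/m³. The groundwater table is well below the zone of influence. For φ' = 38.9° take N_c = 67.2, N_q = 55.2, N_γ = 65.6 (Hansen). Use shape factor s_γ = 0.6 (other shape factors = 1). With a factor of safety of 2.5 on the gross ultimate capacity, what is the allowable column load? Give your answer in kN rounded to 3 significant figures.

P_all ≈ 616 kN

Effective surcharge at the founding depth q = γ·D_f = 17.1 × 0.7 = 11.97 kPa.
q_ult = q·N_q + 0.5·γ·B·N_γ·s_γ
     = 11.97 × 55.2 + 0.5 × 17.1 × 1.33 × 65.6 × 0.6
     = 660.74 + 447.58 = 1108.3 kPa.
Gross allowable pressure q_all = 1108.3 / 2.5 = 443.33 kPa.
Footing area = 1.3893 m², so allowable column load = 443.33 × 1.3893 = 615.92 kN.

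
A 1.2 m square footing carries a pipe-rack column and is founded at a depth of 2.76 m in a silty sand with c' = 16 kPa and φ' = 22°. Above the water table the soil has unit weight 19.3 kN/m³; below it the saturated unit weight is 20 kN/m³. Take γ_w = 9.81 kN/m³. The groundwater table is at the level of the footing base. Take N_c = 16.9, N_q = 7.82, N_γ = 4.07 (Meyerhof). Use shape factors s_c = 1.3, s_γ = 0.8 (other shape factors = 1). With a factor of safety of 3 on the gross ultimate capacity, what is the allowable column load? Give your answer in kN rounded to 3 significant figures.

P_all ≈ 378 kN

Effective surcharge at the founding depth q = γ·D_f = 19.3 × 2.76 = 53.268 kPa.
The water table coincides with the base, so in the self-weight term γ → γ' = 10.19 kN/m³.
q_ult = c·N_c·s_c + q·N_q + 0.5·γ·B·N_γ·s_γ
     = 16 × 16.9 × 1.3 + 53.268 × 7.82 + 0.5 × 10.19 × 1.2 × 4.07 × 0.8
     = 351.52 + 416.56 + 19.907 = 787.98 kPa.
Gross allowable pressure q_all = 787.98 / 3 = 262.66 kPa.
Footing area = 1.44 m², so allowable column load = 262.66 × 1.44 = 378.23 kN.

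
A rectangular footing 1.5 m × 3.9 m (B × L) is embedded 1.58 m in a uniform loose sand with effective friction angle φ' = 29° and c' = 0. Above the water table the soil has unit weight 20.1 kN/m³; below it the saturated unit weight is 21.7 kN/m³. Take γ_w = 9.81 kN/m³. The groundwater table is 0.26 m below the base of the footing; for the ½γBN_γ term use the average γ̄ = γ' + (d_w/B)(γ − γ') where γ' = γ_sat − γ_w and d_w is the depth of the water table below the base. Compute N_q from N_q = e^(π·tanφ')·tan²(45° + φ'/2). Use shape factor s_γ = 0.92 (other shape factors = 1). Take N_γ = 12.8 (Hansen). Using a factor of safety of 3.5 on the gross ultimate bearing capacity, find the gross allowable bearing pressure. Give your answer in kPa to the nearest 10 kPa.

N_q = e^(π·tan29°)·tan²(59.5°) = 16.44.
Overburden at base level: q = 20.1 × 1.58 = 31.758 kPa.
The water table is 0.26 m below the base (< B = 1.5 m), so the ½γBN_γ term uses γ̄ = γ' + (d_w/B)(γ − γ') = 11.89 + (0.26/1.5)(20.1 − 11.89) = 13.313 kN/m³.
Surcharge term q·N_q = 31.758 × 16.443 = 522.21 kPa; self-weight term 0.5·γ·B·N_γ·s_γ = 0.5 × 13.313 × 1.5 × 12.8 × 0.92 = 117.58 kPa.
q_ult = 522.21 + 117.58 = 639.79 kPa.
q_all = 639.79 / 3.5 = 182.8 kPa.

q_all ≈ 180 kPa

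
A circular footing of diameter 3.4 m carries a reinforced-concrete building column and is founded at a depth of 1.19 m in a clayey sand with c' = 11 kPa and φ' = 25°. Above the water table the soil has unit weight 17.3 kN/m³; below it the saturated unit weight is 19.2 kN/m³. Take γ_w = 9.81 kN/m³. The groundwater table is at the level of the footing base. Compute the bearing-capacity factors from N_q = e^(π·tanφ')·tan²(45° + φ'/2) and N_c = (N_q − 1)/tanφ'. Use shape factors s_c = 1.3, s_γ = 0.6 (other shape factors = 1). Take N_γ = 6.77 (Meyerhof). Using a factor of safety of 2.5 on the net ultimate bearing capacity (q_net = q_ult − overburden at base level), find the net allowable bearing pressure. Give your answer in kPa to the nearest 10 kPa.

N_q = e^(π·tan25°)·tan²(57.5°) = 10.66; N_c = (N_q − 1)/tanφ' = 20.72.
Overburden at base level: q = 17.3 × 1.19 = 20.587 kPa.
Below the base the soil is submerged, so the ½γBN_γ term uses γ' = 19.2 − 9.81 = 9.39 kN/m³.
Cohesion term c·N_c·s_c = 11 × 20.721 × 1.3 = 296.3 kPa; surcharge term q·N_q = 20.587 × 10.662 = 219.5 kPa; self-weight term 0.5·γ·B·N_γ·s_γ = 0.5 × 9.39 × 3.4 × 6.77 × 0.6 = 64.842 kPa.
q_ult = 296.3 + 219.5 + 64.842 = 580.65 kPa.
q_net = 580.65 − 20.587 = 560.06 kPa.
q_all(net) = 560.06 / 2.5 = 224.02 kPa.

q_all(net) ≈ 220 kPa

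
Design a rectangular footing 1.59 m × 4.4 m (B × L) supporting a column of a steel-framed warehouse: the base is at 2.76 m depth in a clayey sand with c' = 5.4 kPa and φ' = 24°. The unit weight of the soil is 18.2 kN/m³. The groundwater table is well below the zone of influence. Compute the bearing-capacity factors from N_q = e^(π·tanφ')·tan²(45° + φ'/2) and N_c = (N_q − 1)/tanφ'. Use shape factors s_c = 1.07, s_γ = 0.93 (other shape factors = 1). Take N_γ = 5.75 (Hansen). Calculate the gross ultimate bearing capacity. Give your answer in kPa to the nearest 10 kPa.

q_ult ≈ 670 kPa

tan24° = 0.4452, so N_q = e^(π×0.4452)·tan²(57°) = 4.05 × 2.371 = 9.6.
N_c = (9.6 − 1)/tan24° = 19.32.
q = γ·D_f = 18.2 × 2.76 = 50.232 kPa.
c·N_c·s_c = 5.4 × 19.324 × 1.07 = 111.65 kPa
q·N_q = 50.232 × 9.6034 = 482.4 kPa
0.5·γ·B·N_γ·s_γ = 0.5 × 18.2 × 1.59 × 5.75 × 0.93 = 77.373 kPa
q_ult = 111.65 + 482.4 + 77.373 = 671.42 kPa.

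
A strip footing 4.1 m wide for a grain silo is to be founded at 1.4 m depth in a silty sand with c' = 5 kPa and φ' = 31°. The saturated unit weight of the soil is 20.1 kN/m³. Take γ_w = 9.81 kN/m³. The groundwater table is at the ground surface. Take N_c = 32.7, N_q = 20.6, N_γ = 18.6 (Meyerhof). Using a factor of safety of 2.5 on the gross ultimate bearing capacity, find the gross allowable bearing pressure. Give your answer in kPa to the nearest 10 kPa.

Water table at ground surface, so effective unit weight γ' = 20.1 − 9.81 = 10.29 kN/m³ is used throughout; overburden q = 10.29 × 1.4 = 14.406 kPa; the same γ' applies in the ½γBN_γ term.
Cohesion term c·N_c = 5 × 32.7 = 163.5 kPa; surcharge term q·N_q = 14.406 × 20.6 = 296.76 kPa; self-weight term 0.5·γ·B·N_γ = 0.5 × 10.29 × 4.1 × 18.6 = 392.36 kPa.
q_ult = 163.5 + 296.76 + 392.36 = 852.62 kPa.
q_all = 852.62 / 2.5 = 341.05 kPa.

q_all ≈ 340 kPa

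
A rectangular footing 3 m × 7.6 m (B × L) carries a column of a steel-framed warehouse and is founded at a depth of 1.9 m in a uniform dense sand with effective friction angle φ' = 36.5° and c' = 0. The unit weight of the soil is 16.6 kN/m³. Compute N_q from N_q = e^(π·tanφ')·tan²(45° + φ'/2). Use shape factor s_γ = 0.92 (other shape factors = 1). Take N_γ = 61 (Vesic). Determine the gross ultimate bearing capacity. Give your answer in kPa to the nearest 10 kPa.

q_ult ≈ 2670 kPa

tan36.5° = 0.74, so N_q = e^(π×0.74)·tan²(63.25°) = 10.223 × 3.936 = 40.24.
q = γ·D_f = 16.6 × 1.9 = 31.54 kPa.
q·N_q = 31.54 × 40.24 = 1269.2 kPa
0.5·γ·B·N_γ·s_γ = 0.5 × 16.6 × 3 × 61 × 0.92 = 1397.4 kPa
q_ult = 1269.2 + 1397.4 = 2666.5 kPa.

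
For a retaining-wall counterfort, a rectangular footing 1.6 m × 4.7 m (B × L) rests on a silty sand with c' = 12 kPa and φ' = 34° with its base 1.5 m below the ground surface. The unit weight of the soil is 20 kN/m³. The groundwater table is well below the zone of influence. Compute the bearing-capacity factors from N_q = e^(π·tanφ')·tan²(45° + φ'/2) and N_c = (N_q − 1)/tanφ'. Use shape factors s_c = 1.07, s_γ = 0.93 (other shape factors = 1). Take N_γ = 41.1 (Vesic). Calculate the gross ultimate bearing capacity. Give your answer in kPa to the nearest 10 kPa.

q_ult ≈ 2040 kPa

tan34° = 0.6745, so N_q = e^(π×0.6745)·tan²(62°) = 8.323 × 3.537 = 29.44.
N_c = (29.44 − 1)/tan34° = 42.16.
Overburden at base level: q = 20 × 1.5 = 30 kPa.
Cohesion term c·N_c·s_c = 12 × 42.164 × 1.07 = 541.38 kPa; surcharge term q·N_q = 30 × 29.44 = 883.19 kPa; self-weight term 0.5·γ·B·N_γ·s_γ = 0.5 × 20 × 1.6 × 41.1 × 0.93 = 611.57 kPa.
q_ult = 541.38 + 883.19 + 611.57 = 2036.1 kPa.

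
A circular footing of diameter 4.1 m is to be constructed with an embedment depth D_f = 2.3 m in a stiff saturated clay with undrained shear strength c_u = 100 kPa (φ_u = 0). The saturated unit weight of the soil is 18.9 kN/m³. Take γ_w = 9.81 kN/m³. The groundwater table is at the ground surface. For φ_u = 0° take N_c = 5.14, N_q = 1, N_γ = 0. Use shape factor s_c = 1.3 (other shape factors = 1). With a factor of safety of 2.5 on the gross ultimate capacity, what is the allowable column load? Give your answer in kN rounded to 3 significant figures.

P_all ≈ 3640 kN

Water table at ground surface, so effective unit weight γ' = 18.9 − 9.81 = 9.09 kN/m³ is used throughout; overburden q = 9.09 × 2.3 = 20.907 kPa.
Cohesion term c·N_c·s_c = 100 × 5.14 × 1.3 = 668.2 kPa; surcharge term q·N_q = 20.907 × 1 = 20.907 kPa.
q_ult = 668.2 + 20.907 = 689.11 kPa.
Gross allowable pressure q_all = 689.11 / 2.5 = 275.64 kPa.
Footing area = 13.2025 m², so allowable column load = 275.64 × 13.2025 = 3639.2 kN.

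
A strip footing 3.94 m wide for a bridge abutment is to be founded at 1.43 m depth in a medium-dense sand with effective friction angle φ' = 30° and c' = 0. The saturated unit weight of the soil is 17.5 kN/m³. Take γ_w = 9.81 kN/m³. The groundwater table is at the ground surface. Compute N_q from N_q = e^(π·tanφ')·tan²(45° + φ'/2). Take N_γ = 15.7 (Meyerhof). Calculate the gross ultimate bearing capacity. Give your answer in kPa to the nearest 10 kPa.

q_ult ≈ 440 kPa

tan30° = 0.5774, so N_q = e^(π×0.5774)·tan²(60°) = 6.134 × 3.0 = 18.4.
Water table at ground surface, so effective unit weight γ' = 17.5 − 9.81 = 7.69 kN/m³ is used throughout; overburden q = 7.69 × 1.43 = 10.997 kPa; the same γ' applies in the ½γBN_γ term.
Surcharge term q·N_q = 10.997 × 18.401 = 202.35 kPa; self-weight term 0.5·γ·B·N_γ = 0.5 × 7.69 × 3.94 × 15.7 = 237.84 kPa.
q_ult = 202.35 + 237.84 = 440.2 kPa.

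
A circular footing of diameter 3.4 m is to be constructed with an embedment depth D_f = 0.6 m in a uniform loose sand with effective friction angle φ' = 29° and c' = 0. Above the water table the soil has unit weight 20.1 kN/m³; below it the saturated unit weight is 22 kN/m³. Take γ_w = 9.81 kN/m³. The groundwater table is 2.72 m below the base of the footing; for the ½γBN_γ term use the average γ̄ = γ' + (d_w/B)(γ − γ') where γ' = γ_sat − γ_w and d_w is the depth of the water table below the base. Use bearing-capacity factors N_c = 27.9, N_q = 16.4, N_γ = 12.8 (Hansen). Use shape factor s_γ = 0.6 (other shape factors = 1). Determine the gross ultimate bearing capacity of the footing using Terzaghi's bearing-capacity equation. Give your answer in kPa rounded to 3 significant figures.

Effective surcharge at the founding depth q = γ·D_f = 20.1 × 0.6 = 12.06 kPa.
With d_w = 2.72 m < B, γ̄ = 12.19 + (2.72/3.4) × (20.1 − 12.19) = 18.518 kN/m³.
q_ult = q·N_q + 0.5·γ·B·N_γ·s_γ
     = 12.06 × 16.4 + 0.5 × 18.518 × 3.4 × 12.8 × 0.6
     = 197.78 + 241.77 = 439.56 kPa.

q_ult ≈ 440 kPa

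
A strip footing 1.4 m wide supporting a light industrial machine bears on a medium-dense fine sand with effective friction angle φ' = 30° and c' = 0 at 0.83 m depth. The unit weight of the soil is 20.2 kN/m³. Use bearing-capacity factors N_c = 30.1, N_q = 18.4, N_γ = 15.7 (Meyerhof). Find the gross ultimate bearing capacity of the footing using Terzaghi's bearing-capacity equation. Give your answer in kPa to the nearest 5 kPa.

q_ult ≈ 530 kPa

Overburden at base level: q = 20.2 × 0.83 = 16.766 kPa.
Surcharge term q·N_q = 16.766 × 18.4 = 308.49 kPa; self-weight term 0.5·γ·B·N_γ = 0.5 × 20.2 × 1.4 × 15.7 = 222 kPa.
q_ult = 308.49 + 222 = 530.49 kPa.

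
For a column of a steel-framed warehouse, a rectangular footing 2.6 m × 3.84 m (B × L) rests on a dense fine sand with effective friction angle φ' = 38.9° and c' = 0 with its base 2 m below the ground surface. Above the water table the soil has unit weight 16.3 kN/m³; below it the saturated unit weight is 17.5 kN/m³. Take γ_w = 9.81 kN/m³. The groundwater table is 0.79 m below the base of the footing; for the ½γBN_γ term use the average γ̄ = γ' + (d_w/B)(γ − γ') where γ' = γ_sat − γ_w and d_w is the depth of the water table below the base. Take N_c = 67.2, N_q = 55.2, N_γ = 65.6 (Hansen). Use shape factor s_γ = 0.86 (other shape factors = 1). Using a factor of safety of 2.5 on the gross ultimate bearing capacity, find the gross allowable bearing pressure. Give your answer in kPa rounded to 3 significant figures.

q_all ≈ 1020 kPa

Overburden at base level: q = 16.3 × 2 = 32.6 kPa.
The water table is 0.79 m below the base (< B = 2.6 m), so the ½γBN_γ term uses γ̄ = γ' + (d_w/B)(γ − γ') = 7.69 + (0.79/2.6)(16.3 − 7.69) = 10.306 kN/m³.
Surcharge term q·N_q = 32.6 × 55.2 = 1799.5 kPa; self-weight term 0.5·γ·B·N_γ·s_γ = 0.5 × 10.306 × 2.6 × 65.6 × 0.86 = 755.86 kPa.
q_ult = 1799.5 + 755.86 = 2555.4 kPa.
q_all = 2555.4 / 2.5 = 1022.2 kPa.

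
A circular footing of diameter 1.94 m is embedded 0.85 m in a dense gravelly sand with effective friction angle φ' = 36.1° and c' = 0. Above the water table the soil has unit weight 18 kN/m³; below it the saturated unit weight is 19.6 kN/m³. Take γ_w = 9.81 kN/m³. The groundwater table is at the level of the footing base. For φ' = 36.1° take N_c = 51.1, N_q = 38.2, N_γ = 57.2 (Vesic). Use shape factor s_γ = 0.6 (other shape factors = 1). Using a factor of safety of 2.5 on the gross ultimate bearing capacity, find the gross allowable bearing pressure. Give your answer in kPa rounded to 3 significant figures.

Overburden at base level: q = 18 × 0.85 = 15.3 kPa.
Below the base the soil is submerged, so the ½γBN_γ term uses γ' = 19.6 − 9.81 = 9.79 kN/m³.
Surcharge term q·N_q = 15.3 × 38.2 = 584.46 kPa; self-weight term 0.5·γ·B·N_γ·s_γ = 0.5 × 9.79 × 1.94 × 57.2 × 0.6 = 325.91 kPa.
q_ult = 584.46 + 325.91 = 910.37 kPa.
q_all = 910.37 / 2.5 = 364.15 kPa.

q_all ≈ 364 kPa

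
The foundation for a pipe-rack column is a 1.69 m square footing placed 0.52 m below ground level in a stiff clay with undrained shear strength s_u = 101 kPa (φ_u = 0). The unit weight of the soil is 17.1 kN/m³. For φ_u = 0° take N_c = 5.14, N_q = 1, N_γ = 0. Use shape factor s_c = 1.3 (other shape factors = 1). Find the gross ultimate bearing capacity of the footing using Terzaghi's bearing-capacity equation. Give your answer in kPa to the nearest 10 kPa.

q_ult ≈ 680 kPa

Overburden at base level: q = 17.1 × 0.52 = 8.892 kPa.
Cohesion term c·N_c·s_c = 101 × 5.14 × 1.3 = 674.88 kPa; surcharge term q·N_q = 8.892 × 1 = 8.892 kPa.
q_ult = 674.88 + 8.892 = 683.77 kPa.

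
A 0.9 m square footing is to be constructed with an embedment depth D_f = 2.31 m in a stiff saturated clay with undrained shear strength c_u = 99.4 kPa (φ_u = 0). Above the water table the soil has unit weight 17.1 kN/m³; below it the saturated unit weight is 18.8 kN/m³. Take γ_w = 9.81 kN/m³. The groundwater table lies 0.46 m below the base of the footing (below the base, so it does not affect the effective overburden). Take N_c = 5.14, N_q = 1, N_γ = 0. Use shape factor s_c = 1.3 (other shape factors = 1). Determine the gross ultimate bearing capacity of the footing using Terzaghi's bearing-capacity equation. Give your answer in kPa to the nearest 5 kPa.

Overburden at base level: q = 17.1 × 2.31 = 39.501 kPa.
Cohesion term c·N_c·s_c = 99.4 × 5.14 × 1.3 = 664.19 kPa; surcharge term q·N_q = 39.501 × 1 = 39.501 kPa.
q_ult = 664.19 + 39.501 = 703.69 kPa.

q_ult ≈ 705 kPa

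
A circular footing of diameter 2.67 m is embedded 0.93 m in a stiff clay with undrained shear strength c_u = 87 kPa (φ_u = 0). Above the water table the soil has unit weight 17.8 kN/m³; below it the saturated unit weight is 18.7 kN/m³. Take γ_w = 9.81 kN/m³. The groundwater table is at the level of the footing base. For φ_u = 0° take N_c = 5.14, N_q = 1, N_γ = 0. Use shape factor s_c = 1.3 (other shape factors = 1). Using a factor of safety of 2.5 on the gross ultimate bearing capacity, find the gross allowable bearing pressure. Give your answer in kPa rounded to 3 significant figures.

q_all ≈ 239 kPa

Overburden at base level: q = 17.8 × 0.93 = 16.554 kPa.
Cohesion term c·N_c·s_c = 87 × 5.14 × 1.3 = 581.33 kPa; surcharge term q·N_q = 16.554 × 1 = 16.554 kPa.
q_ult = 581.33 + 16.554 = 597.89 kPa.
q_all = 597.89 / 2.5 = 239.16 kPa.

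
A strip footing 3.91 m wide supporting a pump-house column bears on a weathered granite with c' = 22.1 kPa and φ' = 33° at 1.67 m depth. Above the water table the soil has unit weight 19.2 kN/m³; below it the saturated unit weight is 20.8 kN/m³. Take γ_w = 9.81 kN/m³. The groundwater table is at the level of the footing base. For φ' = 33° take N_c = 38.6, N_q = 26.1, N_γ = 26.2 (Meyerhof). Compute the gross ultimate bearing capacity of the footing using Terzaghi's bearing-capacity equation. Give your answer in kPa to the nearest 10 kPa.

Effective surcharge at the founding depth q = γ·D_f = 19.2 × 1.67 = 32.064 kPa.
The water table coincides with the base, so in the self-weight term γ → γ' = 10.99 kN/m³.
q_ult = c·N_c + q·N_q + 0.5·γ·B·N_γ
     = 22.1 × 38.6 + 32.064 × 26.1 + 0.5 × 10.99 × 3.91 × 26.2
     = 853.06 + 836.87 + 562.92 = 2252.8 kPa.

q_ult ≈ 2250 kPa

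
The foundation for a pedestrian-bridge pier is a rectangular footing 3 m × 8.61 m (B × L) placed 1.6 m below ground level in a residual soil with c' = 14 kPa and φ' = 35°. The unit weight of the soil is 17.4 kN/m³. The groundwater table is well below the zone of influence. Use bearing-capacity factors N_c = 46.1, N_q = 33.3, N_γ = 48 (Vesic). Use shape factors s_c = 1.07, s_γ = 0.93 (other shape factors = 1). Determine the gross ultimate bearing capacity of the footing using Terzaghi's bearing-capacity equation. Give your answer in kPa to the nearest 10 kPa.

q_ult ≈ 2780 kPa

Effective surcharge at the founding depth q = γ·D_f = 17.4 × 1.6 = 27.84 kPa.
q_ult = c·N_c·s_c + q·N_q + 0.5·γ·B·N_γ·s_γ
     = 14 × 46.1 × 1.07 + 27.84 × 33.3 + 0.5 × 17.4 × 3 × 48 × 0.93
     = 690.58 + 927.07 + 1165.1 = 2782.8 kPa.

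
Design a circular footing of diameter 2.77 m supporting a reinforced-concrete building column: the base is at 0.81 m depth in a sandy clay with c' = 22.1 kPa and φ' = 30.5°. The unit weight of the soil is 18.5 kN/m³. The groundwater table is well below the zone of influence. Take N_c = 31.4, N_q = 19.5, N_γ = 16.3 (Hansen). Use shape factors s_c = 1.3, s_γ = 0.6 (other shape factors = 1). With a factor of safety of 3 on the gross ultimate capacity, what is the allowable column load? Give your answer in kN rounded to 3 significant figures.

q = γ·D_f = 18.5 × 0.81 = 14.985 kPa.
c·N_c·s_c = 22.1 × 31.4 × 1.3 = 902.12 kPa
q·N_q = 14.985 × 19.5 = 292.21 kPa
0.5·γ·B·N_γ·s_γ = 0.5 × 18.5 × 2.77 × 16.3 × 0.6 = 250.59 kPa
q_ult = 902.12 + 292.21 + 250.59 = 1444.9 kPa.
Gross allowable pressure q_all = 1444.9 / 3 = 481.64 kPa.
Footing area = 6.0263 m², so allowable column load = 481.64 × 6.0263 = 2902.5 kN.

P_all ≈ 2900 kN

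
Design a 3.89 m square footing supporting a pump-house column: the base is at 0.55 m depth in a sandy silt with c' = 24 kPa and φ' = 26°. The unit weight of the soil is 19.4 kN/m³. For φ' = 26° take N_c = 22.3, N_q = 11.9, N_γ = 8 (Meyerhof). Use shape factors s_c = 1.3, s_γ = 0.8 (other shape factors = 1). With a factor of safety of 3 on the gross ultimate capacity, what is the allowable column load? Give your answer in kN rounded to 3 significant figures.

q = γ·D_f = 19.4 × 0.55 = 10.67 kPa.
c·N_c·s_c = 24 × 22.3 × 1.3 = 695.76 kPa
q·N_q = 10.67 × 11.9 = 126.97 kPa
0.5·γ·B·N_γ·s_γ = 0.5 × 19.4 × 3.89 × 8 × 0.8 = 241.49 kPa
q_ult = 695.76 + 126.97 + 241.49 = 1064.2 kPa.
Gross allowable pressure q_all = 1064.2 / 3 = 354.74 kPa.
Footing area = 15.1321 m², so allowable column load = 354.74 × 15.1321 = 5368 kN.

P_all ≈ 5370 kN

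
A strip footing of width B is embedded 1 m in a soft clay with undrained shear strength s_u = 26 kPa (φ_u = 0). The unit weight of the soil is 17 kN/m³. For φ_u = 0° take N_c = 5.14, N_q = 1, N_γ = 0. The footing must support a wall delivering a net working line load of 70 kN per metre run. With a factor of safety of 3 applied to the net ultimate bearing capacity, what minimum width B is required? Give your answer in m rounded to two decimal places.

B = 1.57 m

Effective surcharge at the founding depth q = γ·D_f = 17 × 1 = 17 kPa.
q_ult = c·N_c + q·N_q
     = 26 × 5.14 + 17 × 1
     = 133.64 + 17 = 150.64 kPa.
For φ = 0 the ½γBN_γ term vanishes, so q_ult is independent of B. q_net = 150.64 − 17 = 133.64 kPa; q_all(net) = 133.64/3 = 44.547 kPa.
Required width B = w / q_all(net) = 70 / 44.547 = 1.571 m.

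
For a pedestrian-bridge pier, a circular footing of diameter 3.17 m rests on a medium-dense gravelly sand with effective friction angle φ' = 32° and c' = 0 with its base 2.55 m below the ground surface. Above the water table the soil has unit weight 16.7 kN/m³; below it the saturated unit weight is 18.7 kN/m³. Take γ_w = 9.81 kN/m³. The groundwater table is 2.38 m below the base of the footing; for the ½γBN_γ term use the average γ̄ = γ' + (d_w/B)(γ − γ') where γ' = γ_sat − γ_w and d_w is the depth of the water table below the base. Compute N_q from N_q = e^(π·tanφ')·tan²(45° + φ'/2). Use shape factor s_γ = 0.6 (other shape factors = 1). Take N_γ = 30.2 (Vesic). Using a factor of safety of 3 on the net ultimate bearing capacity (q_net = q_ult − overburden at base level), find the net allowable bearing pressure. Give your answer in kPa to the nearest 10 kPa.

q_all(net) ≈ 460 kPa

N_q = e^(π·tan32°)·tan²(61°) = 23.18.
q = γ·D_f = 16.7 × 2.55 = 42.585 kPa.
γ' = 8.89 kN/m³; averaging over the depth B below the base, γ̄ = γ' + (d_w/B)(γ − γ') = 14.754 kN/m³.
q·N_q = 42.585 × 23.177 = 986.98 kPa
0.5·γ·B·N_γ·s_γ = 0.5 × 14.754 × 3.17 × 30.2 × 0.6 = 423.73 kPa
q_ult = 986.98 + 423.73 = 1410.7 kPa.
q_net = 1410.7 − 42.585 = 1368.1 kPa.
q_all(net) = 1368.1 / 3 = 456.04 kPa.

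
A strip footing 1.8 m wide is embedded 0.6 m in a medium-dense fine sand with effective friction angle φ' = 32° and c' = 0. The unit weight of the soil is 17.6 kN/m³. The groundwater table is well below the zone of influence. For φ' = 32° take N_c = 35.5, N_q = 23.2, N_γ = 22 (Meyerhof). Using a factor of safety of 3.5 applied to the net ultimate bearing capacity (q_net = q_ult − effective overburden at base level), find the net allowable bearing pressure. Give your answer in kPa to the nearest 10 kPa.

q = γ·D_f = 17.6 × 0.6 = 10.56 kPa.
q·N_q = 10.56 × 23.2 = 244.99 kPa
0.5·γ·B·N_γ = 0.5 × 17.6 × 1.8 × 22 = 348.48 kPa
q_ult = 244.99 + 348.48 = 593.47 kPa.
Net ultimate: q_net = 593.47 − 10.56 = 582.91 kPa.
q_all(net) = 582.91 / 3.5 = 166.55 kPa.

q_all(net) ≈ 170 kPa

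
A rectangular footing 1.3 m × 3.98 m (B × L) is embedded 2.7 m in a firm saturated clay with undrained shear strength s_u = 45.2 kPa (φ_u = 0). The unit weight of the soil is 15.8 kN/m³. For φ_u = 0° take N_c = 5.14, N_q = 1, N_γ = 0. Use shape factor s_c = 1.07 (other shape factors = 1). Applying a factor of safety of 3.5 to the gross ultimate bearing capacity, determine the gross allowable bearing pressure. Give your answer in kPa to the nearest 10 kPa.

q = γ·D_f = 15.8 × 2.7 = 42.66 kPa.
c·N_c·s_c = 45.2 × 5.14 × 1.07 = 248.59 kPa
q·N_q = 42.66 × 1 = 42.66 kPa
q_ult = 248.59 + 42.66 = 291.25 kPa.
q_all = q_ult / FS = 291.25 / 3.5 = 83.215 kPa.

q_all ≈ 80 kPa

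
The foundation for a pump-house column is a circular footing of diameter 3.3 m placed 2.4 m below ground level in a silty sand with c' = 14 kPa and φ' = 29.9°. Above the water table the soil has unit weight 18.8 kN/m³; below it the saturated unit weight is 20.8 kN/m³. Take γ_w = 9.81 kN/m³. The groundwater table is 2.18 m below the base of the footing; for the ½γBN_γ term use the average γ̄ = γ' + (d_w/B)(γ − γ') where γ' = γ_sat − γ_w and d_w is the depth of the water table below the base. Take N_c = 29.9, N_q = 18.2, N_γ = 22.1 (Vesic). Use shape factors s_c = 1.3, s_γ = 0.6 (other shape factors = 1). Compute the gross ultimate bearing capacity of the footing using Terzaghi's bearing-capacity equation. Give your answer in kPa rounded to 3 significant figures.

q_ult ≈ 1720 kPa

Effective surcharge at the founding depth q = γ·D_f = 18.8 × 2.4 = 45.12 kPa.
With d_w = 2.18 m < B, γ̄ = 10.99 + (2.18/3.3) × (18.8 − 10.99) = 16.149 kN/m³.
q_ult = c·N_c·s_c + q·N_q + 0.5·γ·B·N_γ·s_γ
     = 14 × 29.9 × 1.3 + 45.12 × 18.2 + 0.5 × 16.149 × 3.3 × 22.1 × 0.6
     = 544.18 + 821.18 + 353.33 = 1718.7 kPa.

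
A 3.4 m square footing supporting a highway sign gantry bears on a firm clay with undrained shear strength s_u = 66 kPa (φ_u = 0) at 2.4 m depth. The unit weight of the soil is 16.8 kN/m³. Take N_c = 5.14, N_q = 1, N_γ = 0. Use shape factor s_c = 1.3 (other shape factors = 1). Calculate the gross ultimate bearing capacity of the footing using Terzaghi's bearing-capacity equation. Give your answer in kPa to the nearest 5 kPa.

Effective surcharge at the founding depth q = γ·D_f = 16.8 × 2.4 = 40.32 kPa.
q_ult = c·N_c·s_c + q·N_q
     = 66 × 5.14 × 1.3 + 40.32 × 1
     = 441.01 + 40.32 = 481.33 kPa.

q_ult ≈ 480 kPa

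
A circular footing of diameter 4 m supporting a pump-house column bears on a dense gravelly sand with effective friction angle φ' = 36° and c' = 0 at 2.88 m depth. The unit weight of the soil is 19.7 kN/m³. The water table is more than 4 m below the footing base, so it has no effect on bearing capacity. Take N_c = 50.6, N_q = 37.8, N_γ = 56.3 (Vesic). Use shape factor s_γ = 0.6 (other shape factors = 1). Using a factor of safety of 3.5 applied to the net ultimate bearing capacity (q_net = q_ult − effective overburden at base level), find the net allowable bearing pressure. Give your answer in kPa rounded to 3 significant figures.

q_all(net) ≈ 977 kPa

Overburden at base level: q = 19.7 × 2.88 = 56.736 kPa.
Surcharge term q·N_q = 56.736 × 37.8 = 2144.6 kPa; self-weight term 0.5·γ·B·N_γ·s_γ = 0.5 × 19.7 × 4 × 56.3 × 0.6 = 1330.9 kPa.
q_ult = 2144.6 + 1330.9 = 3475.6 kPa.
Net ultimate: q_net = 3475.6 − 56.736 = 3418.8 kPa.
q_all(net) = 3418.8 / 3.5 = 976.8 kPa.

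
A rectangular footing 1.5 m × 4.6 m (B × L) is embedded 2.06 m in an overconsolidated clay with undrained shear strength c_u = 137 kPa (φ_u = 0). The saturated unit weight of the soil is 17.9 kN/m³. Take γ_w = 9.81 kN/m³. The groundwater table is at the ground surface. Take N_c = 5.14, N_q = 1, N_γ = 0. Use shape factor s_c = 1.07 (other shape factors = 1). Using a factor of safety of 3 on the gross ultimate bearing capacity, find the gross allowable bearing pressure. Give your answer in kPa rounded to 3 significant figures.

q_all ≈ 257 kPa

γ' = 17.9 − 9.81 = 8.09 kN/m³ (submerged throughout). q = 8.09 × 2.06 = 16.665 kPa.
c·N_c·s_c = 137 × 5.14 × 1.07 = 753.47 kPa
q·N_q = 16.665 × 1 = 16.665 kPa
q_ult = 753.47 + 16.665 = 770.14 kPa.
q_all = 770.14 / 3 = 256.71 kPa.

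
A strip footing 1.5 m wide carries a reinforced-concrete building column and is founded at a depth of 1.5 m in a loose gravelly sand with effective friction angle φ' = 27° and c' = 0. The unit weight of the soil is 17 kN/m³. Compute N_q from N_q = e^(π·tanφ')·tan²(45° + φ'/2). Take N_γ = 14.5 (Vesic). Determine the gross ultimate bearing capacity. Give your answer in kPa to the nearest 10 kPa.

tan27° = 0.5095, so N_q = e^(π×0.5095)·tan²(58.5°) = 4.957 × 2.663 = 13.2.
q = γ·D_f = 17 × 1.5 = 25.5 kPa.
q·N_q = 25.5 × 13.199 = 336.58 kPa
0.5·γ·B·N_γ = 0.5 × 17 × 1.5 × 14.5 = 184.88 kPa
q_ult = 336.58 + 184.88 = 521.45 kPa.

q_ult ≈ 520 kPa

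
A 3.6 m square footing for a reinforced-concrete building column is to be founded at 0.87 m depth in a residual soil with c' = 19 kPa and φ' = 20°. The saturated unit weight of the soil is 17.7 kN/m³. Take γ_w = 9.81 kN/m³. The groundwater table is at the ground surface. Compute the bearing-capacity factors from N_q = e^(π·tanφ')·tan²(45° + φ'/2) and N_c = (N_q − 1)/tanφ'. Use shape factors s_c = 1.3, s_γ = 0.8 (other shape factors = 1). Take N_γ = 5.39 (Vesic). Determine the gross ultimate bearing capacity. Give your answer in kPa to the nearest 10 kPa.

q_ult ≈ 470 kPa

tan20° = 0.364, so N_q = e^(π×0.364)·tan²(55°) = 3.138 × 2.04 = 6.4.
N_c = (6.4 − 1)/tan20° = 14.83.
γ' = 17.7 − 9.81 = 7.89 kN/m³ (submerged throughout). q = 7.89 × 0.87 = 6.8643 kPa; the same γ' applies in the ½γBN_γ term.
c·N_c·s_c = 19 × 14.835 × 1.3 = 366.42 kPa
q·N_q = 6.8643 × 6.3994 = 43.927 kPa
0.5·γ·B·N_γ·s_γ = 0.5 × 7.89 × 3.6 × 5.39 × 0.8 = 61.239 kPa
q_ult = 366.42 + 43.927 + 61.239 = 471.58 kPa.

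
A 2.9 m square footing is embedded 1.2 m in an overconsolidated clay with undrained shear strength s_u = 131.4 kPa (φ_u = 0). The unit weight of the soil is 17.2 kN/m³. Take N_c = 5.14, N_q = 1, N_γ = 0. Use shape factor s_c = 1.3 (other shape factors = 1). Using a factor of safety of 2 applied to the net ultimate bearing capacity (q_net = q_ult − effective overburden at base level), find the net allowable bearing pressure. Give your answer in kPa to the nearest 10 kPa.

q_all(net) ≈ 440 kPa

Effective surcharge at the founding depth q = γ·D_f = 17.2 × 1.2 = 20.64 kPa.
q_ult = c·N_c·s_c + q·N_q
     = 131.4 × 5.14 × 1.3 + 20.64 × 1
     = 878.01 + 20.64 = 898.65 kPa.
Net ultimate: q_net = 898.65 − 20.64 = 878.01 kPa.
q_all(net) = 878.01 / 2 = 439.01 kPa.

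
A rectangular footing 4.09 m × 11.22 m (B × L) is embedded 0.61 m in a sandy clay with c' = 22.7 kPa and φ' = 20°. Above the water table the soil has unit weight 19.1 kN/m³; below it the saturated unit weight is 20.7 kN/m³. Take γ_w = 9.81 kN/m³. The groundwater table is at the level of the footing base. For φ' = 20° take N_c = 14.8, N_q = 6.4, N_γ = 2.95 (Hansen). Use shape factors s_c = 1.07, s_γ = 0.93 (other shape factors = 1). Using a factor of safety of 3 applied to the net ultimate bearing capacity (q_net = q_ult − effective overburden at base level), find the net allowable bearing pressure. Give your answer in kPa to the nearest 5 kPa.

q_all(net) ≈ 160 kPa

Overburden at base level: q = 19.1 × 0.61 = 11.651 kPa.
Below the base the soil is submerged, so the ½γBN_γ term uses γ' = 20.7 − 9.81 = 10.89 kN/m³.
Cohesion term c·N_c·s_c = 22.7 × 14.8 × 1.07 = 359.48 kPa; surcharge term q·N_q = 11.651 × 6.4 = 74.566 kPa; self-weight term 0.5·γ·B·N_γ·s_γ = 0.5 × 10.89 × 4.09 × 2.95 × 0.93 = 61.098 kPa.
q_ult = 359.48 + 74.566 + 61.098 = 495.14 kPa.
Net ultimate: q_net = 495.14 − 11.651 = 483.49 kPa.
q_all(net) = 483.49 / 3 = 161.16 kPa.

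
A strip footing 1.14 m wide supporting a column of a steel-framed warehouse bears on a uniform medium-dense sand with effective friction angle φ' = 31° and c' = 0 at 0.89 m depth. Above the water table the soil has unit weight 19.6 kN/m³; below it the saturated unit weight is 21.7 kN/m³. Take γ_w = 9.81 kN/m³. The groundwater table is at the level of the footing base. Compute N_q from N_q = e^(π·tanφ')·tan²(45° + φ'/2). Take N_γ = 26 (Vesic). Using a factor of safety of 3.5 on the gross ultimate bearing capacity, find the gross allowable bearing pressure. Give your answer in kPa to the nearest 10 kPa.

q_all ≈ 150 kPa

N_q = e^(π·tan31°)·tan²(60.5°) = 20.63.
Effective surcharge at the founding depth q = γ·D_f = 19.6 × 0.89 = 17.444 kPa.
The water table coincides with the base, so in the self-weight term γ → γ' = 11.89 kN/m³.
q_ult = q·N_q + 0.5·γ·B·N_γ
     = 17.444 × 20.631 + 0.5 × 11.89 × 1.14 × 26
     = 359.88 + 176.21 = 536.09 kPa.
q_all = 536.09 / 3.5 = 153.17 kPa.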